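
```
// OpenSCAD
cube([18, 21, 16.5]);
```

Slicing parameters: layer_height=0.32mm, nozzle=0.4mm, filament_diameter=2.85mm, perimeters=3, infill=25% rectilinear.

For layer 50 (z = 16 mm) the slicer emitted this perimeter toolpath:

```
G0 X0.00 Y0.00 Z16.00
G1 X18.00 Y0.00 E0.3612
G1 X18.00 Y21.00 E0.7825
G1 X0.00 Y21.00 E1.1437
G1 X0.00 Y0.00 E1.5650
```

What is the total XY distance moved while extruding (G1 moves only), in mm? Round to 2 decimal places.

78.00 mm

Sum the Euclidean lengths of each G1 segment: total = 78.00 mm.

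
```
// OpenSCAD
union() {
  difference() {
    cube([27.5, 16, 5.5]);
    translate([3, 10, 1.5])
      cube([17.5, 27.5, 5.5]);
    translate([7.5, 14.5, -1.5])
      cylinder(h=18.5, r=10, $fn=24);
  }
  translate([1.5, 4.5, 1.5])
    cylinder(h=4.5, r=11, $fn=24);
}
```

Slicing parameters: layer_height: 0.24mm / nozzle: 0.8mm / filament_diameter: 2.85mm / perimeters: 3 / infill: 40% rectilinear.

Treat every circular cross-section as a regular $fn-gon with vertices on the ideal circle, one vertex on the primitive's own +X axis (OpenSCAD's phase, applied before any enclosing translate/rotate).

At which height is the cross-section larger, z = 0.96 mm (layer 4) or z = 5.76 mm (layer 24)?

layer 24 (z = 5.76 mm)

Layer 4 (z = 0.96): the cube (footprint 27.5×16) is included at this height (area 440.00 mm²); the cube at (3, 10) is not intersected at this z (z outside [1.5, 7]); the r=10 cylinder at (7.5, 14.5) contributes a regular 24-gon of circumradius 10 (area = (24/2)·10.000²·sin(360°/24) = 310.58 mm²); After the difference (first − rest): starting from the 27.5×16 cube (440.00 mm²), the r=10 cylinder at (7.5, 14.5) partially overlaps it — only the 170.48 mm² overlap (of its 310.58 mm²) is removed, clipping the outline — area = 269.52 mm²; the cylinder at (1.5, 4.5) is absent (z outside [1.5, 6]); Taking the union: only that combined region is present, so the union is just that shape — area = 269.52 mm². So its area = 269.52 mm². Layer 24 (z = 5.76): the cube does not reach this height (z outside [0, 5.5]); the cube at (3, 10) is present — its section is the full 17.5×27.5 rectangle (area 481.25 mm²); the r=10 cylinder at (7.5, 14.5) gives a regular 24-gon of circumradius 10 (constant along its height) (area = (24/2)·10.000²·sin(360°/24) = 310.58 mm²); After the difference (first − rest): the first operand is absent here, so nothing remains; the r=11 cylinder at (1.5, 4.5) contributes a regular 24-gon of circumradius 11 (area = (24/2)·11.000²·sin(360°/24) = 375.81 mm²); Merging all regions: only the r=11 cylinder at (1.5, 4.5) is present, so the union is just that shape — area = 375.81 mm². So its area = 375.81 mm². Layer 24 is larger (375.81 vs 269.52 mm²).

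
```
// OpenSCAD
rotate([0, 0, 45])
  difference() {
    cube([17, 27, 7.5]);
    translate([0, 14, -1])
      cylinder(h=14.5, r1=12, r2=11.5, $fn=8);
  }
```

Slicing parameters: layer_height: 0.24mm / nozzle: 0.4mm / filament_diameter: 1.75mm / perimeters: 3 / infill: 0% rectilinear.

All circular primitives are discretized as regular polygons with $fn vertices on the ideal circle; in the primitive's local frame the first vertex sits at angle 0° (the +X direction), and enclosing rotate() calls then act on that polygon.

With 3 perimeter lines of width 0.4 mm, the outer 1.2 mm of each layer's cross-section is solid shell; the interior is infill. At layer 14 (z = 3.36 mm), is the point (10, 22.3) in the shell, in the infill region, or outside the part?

At z = 3.36 mm: the cube is present — its section is the full 17×27 rectangle; the cone at (0, 14) contributes a regular 8-gon of circumradius 11.850 (interpolated between r1=12 and r2=11.5 at t=0.301); Subtracting the remaining from the first: starting from the 17×27 cube, the cone at (0, 14) partially overlaps it — only the 198.58 mm² overlap (of its 397.15 mm²) is removed, clipping the outline — 1 connected region; (whole slice rotated 45° about Z — lengths, areas and connectivity unchanged). Overall, the cross-section is a single solid region. Undo the 45° rotation: the query point maps to (22.840, 8.697) in the un-rotated model frame. The nearest boundary edge runs (17.00, 27.00)→(17.00, 0.00); distance from the point to it = 5.84 mm. The point is not inside any of the regions above, so it lies outside the cross-section (5.84 mm from the nearest boundary).

outside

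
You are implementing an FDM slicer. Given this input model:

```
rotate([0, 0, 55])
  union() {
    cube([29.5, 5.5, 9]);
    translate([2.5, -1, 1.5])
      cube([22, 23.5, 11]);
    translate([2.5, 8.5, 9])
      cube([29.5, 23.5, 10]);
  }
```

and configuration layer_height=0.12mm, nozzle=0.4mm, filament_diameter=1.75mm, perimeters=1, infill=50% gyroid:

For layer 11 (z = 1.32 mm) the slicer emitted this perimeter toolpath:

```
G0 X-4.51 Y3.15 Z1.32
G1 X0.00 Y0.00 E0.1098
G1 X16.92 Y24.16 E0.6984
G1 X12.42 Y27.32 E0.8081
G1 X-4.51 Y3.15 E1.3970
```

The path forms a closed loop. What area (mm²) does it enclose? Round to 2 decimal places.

Apply the shoelace formula to the sequence of (X, Y) vertices; enclosed area = 162.26 mm².

162.26 mm²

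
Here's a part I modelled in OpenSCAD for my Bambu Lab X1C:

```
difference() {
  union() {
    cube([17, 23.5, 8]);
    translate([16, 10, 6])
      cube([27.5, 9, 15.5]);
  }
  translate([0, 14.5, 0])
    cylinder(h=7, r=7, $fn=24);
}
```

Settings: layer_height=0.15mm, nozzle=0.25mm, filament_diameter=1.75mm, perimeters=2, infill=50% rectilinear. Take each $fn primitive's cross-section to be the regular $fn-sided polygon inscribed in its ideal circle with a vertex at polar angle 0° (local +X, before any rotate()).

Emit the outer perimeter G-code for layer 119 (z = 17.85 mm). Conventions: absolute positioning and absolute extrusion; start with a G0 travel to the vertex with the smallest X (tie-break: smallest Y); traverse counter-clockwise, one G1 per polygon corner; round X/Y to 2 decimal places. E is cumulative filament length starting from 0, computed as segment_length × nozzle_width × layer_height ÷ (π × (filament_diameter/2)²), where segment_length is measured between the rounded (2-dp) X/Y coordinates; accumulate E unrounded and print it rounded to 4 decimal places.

G0 X16.00 Y10.00 Z17.85
G1 X43.50 Y10.00 E0.4287
G1 X43.50 Y19.00 E0.5691
G1 X16.00 Y19.00 E0.9978
G1 X16.00 Y10.00 E1.1381

At z = 17.85 mm: the cube is not intersected at this z (z outside [0, 8]); the cube at (16, 10) is present — its section is the full 27.5×9 rectangle; Combining (union): only the 27.5×9 cube at (16, 10) is present, so the union is just that shape — 1 connected region; the cylinder at (0, 14.5) is absent (z outside [0, 7]); After the difference (first − rest): none of the subtracted shapes is present at this height, so that combined region is unchanged — 1 connected region. The outline is a single polygon with 4 vertices. Extrusion per mm of travel: 0.25 × 0.15 / (π × 0.875²) = 0.015591. Accumulating E over each segment gives final E = 1.1381.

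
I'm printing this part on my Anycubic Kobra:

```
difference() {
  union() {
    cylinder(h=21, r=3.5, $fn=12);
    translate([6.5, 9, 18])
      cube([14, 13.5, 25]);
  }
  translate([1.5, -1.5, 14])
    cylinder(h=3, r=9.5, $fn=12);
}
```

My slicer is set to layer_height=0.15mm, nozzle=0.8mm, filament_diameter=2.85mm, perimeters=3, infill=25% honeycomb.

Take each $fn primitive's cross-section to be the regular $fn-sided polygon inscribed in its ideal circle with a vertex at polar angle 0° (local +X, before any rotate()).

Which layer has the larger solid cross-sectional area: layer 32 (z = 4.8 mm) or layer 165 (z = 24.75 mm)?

Layer 32 (z = 4.8): the cylinder: section is a regular 12-gon, circumradius r=3.5 (area = (12/2)·3.500²·sin(360°/12) = 36.75 mm²); the cube at (6.5, 9) is not intersected at this z (z outside [18, 43]); Merging all regions: only the r=3.5 cylinder is present, so the union is just that shape — area = 36.75 mm²; the cylinder at (1.5, -1.5) does not reach this height (z outside [14, 17]); Taking the first minus the rest: none of the subtracted shapes is present at this height, so that combined region is unchanged — area = 36.75 mm². So its area = 36.75 mm². Layer 165 (z = 24.75): the cylinder does not reach this height (z outside [0, 21]); the cube at (6.5, 9) is present — its section is the full 14×13.5 rectangle (area 189.00 mm²); Taking the union: only the 14×13.5 cube at (6.5, 9) is present, so the union is just that shape — area = 189.00 mm²; the cylinder at (1.5, -1.5) is not intersected at this z (z outside [14, 17]); After the difference (first − rest): none of the subtracted shapes is present at this height, so the result so far is unchanged — area = 189.00 mm². So its area = 189.00 mm². Layer 165 is larger (189.00 vs 36.75 mm²).

layer 165 (z = 24.75 mm)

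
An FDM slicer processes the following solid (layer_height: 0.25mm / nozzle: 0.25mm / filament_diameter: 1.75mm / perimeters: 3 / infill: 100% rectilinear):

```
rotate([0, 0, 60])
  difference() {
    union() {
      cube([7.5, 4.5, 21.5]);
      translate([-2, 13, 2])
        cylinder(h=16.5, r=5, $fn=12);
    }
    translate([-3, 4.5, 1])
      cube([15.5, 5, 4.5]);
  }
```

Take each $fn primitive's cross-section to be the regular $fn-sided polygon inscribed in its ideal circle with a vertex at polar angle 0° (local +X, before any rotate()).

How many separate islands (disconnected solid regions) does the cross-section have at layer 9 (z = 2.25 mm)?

At z = 2.25 mm: the 7.5×4.5 cube contributes its full rectangle; the cylinder at (-2, 13): section is a regular 12-gon, circumradius r=5; Merging all regions: the 2 present regions are separate (no shared area or edge), so areas and boundary lengths simply add and each stays a separate island — 2 connected regions; the cube at (-3, 4.5) is present — its section is the full 15.5×5 rectangle; Taking the first minus the rest: starting from that combined region, the 15.5×5 cube at (-3, 4.5) partially overlaps it — only the 4.62 mm² overlap (of its 77.50 mm²) is removed, clipping the outline — 2 connected regions; (whole slice rotated 60° about Z — lengths, areas and connectivity unchanged). Overall, the cross-section has 2 separate islands. Island count = 2.

2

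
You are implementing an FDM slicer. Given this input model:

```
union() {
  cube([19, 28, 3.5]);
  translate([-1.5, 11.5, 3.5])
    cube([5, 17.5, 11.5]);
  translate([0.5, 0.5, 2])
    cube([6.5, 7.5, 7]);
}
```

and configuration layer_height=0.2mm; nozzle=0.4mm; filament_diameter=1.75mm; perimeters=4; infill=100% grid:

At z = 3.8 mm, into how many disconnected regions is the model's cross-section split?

2

At z = 3.8 mm: the cube is not intersected at this z (z outside [0, 3.5]); the cube at (-1.5, 11.5) (footprint 5×17.5) is included at this height; the cube at (0.5, 0.5) (footprint 6.5×7.5) is included at this height; Merging all regions: the 2 present regions are separate (no shared area or edge), so areas and boundary lengths simply add and each stays a separate island — 2 connected regions. The result has 2 disconnected regions.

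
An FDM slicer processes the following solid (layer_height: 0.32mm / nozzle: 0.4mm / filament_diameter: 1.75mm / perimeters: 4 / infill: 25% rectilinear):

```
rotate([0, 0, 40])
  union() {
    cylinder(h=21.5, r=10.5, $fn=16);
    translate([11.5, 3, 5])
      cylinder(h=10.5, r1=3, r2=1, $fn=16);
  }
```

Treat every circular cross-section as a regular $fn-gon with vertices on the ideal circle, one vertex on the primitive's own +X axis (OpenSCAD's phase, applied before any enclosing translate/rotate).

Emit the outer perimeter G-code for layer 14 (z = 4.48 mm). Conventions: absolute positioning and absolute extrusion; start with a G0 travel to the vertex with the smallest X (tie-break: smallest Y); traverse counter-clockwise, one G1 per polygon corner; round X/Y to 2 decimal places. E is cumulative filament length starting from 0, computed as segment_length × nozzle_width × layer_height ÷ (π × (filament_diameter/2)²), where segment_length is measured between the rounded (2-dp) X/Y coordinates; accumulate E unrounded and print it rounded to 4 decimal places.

At z = 4.48 mm: the cylinder: section is a regular 16-gon, circumradius r=10.5; the cone at (11.5, 3) is absent (z outside [5, 15.5]); Combining (union): only the r=10.5 cylinder is present, so the union is just that shape — 1 connected region; (whole slice rotated 40° about Z — lengths, areas and connectivity unchanged). The outline is a single polygon with 16 vertices. Extrusion per mm of travel: 0.4 × 0.32 / (π × 0.875²) = 0.053216. Accumulating E over each segment gives final E = 3.4877.

G0 X-10.46 Y0.92 Z4.48
G1 X-10.01 Y-3.16 E0.2184
G1 X-8.04 Y-6.75 E0.4364
G1 X-4.85 Y-9.31 E0.6540
G1 X-0.92 Y-10.46 E0.8719
G1 X3.16 Y-10.01 E1.0904
G1 X6.75 Y-8.04 E1.3083
G1 X9.31 Y-4.85 E1.5260
G1 X10.46 Y-0.92 E1.7439
G1 X10.01 Y3.16 E1.9623
G1 X8.04 Y6.75 E2.1802
G1 X4.85 Y9.31 E2.3979
G1 X0.92 Y10.46 E2.6158
G1 X-3.16 Y10.01 E2.8342
G1 X-6.75 Y8.04 E3.0522
G1 X-9.31 Y4.85 E3.2698
G1 X-10.46 Y0.92 E3.4877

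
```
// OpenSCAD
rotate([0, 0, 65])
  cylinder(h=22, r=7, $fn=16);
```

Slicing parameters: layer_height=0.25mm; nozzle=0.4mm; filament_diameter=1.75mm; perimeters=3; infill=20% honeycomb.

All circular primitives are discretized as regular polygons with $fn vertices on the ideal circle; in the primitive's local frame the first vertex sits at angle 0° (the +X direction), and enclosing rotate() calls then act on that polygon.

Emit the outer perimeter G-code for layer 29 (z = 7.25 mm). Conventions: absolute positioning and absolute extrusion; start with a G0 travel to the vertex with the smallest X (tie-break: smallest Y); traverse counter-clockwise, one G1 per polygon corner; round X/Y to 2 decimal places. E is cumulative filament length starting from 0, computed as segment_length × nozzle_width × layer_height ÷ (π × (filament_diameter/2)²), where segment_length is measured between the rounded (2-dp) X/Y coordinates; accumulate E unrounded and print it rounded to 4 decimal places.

At z = 7.25 mm: the r=7 cylinder gives a regular 16-gon of circumradius 7 (constant along its height); (whole slice rotated 65° about Z — lengths, areas and connectivity unchanged). The outline is a single polygon with 16 vertices. Extrusion per mm of travel: 0.4 × 0.25 / (π × 0.875²) = 0.041575. Accumulating E over each segment gives final E = 1.8165.

G0 X-6.99 Y0.31 Z7.25
G1 X-6.58 Y-2.39 E0.1135
G1 X-5.16 Y-4.73 E0.2273
G1 X-2.96 Y-6.34 E0.3407
G1 X-0.31 Y-6.99 E0.4541
G1 X2.39 Y-6.58 E0.5677
G1 X4.73 Y-5.16 E0.6815
G1 X6.34 Y-2.96 E0.7948
G1 X6.99 Y-0.31 E0.9082
G1 X6.58 Y2.39 E1.0218
G1 X5.16 Y4.73 E1.1356
G1 X2.96 Y6.34 E1.2489
G1 X0.31 Y6.99 E1.3624
G1 X-2.39 Y6.58 E1.4759
G1 X-4.73 Y5.16 E1.5897
G1 X-6.34 Y2.96 E1.7030
G1 X-6.99 Y0.31 E1.8165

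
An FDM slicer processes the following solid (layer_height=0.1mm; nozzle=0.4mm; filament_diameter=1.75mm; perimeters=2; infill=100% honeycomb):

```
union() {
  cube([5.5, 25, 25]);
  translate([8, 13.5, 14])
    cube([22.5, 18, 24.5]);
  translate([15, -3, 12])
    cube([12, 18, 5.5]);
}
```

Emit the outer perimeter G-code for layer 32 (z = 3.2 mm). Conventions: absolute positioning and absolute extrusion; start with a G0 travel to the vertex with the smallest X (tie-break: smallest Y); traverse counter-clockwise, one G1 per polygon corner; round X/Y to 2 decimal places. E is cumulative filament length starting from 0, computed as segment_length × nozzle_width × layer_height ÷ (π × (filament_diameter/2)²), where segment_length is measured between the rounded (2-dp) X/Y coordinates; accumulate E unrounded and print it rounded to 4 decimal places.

G0 X0.00 Y0.00 Z3.20
G1 X5.50 Y0.00 E0.0915
G1 X5.50 Y25.00 E0.5072
G1 X0.00 Y25.00 E0.5987
G1 X0.00 Y0.00 E1.0144

At z = 3.2 mm: the 5.5×25 cube contributes its full rectangle; the cube at (8, 13.5) is absent (z outside [14, 38.5]); the cube at (15, -3) is absent (z outside [12, 17.5]); Combining (union): only the 5.5×25 cube is present, so the union is just that shape — 1 connected region. The outline is a single polygon with 4 vertices. Extrusion per mm of travel: 0.4 × 0.1 / (π × 0.875²) = 0.016630. Accumulating E over each segment gives final E = 1.0144.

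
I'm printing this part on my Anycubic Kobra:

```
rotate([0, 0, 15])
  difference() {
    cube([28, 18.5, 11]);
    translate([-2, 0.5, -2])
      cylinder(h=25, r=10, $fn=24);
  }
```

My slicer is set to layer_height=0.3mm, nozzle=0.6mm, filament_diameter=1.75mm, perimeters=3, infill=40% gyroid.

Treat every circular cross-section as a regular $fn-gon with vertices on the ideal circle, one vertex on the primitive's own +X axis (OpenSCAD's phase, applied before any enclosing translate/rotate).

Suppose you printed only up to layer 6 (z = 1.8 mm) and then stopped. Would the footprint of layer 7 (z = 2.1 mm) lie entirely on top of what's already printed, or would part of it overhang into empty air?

entirely on top

Compare the two slices. At z = 1.8: the cube is present — its section is the full 28×18.5 rectangle (area 518.00 mm²); the r=10 cylinder at (-2, 0.5) gives a regular 24-gon of circumradius 10 (constant along its height) (area = (24/2)·10.000²·sin(360°/24) = 310.58 mm²); Subtracting the remaining from the first: starting from the 28×18.5 cube (518.00 mm²), the r=10 cylinder at (-2, 0.5) partially overlaps it — only the 61.89 mm² overlap (of its 310.58 mm²) is removed, clipping the outline — area = 456.11 mm²; (whole slice rotated 15° about Z — lengths, areas and connectivity unchanged). At z = 2.1: the cube (footprint 28×18.5) is included at this height (area 518.00 mm²); the r=10 cylinder at (-2, 0.5) gives a regular 24-gon of circumradius 10 (constant along its height) (area = (24/2)·10.000²·sin(360°/24) = 310.58 mm²); After the difference (first − rest): starting from the 28×18.5 cube (518.00 mm²), the r=10 cylinder at (-2, 0.5) partially overlaps it — only the 61.89 mm² overlap (of its 310.58 mm²) is removed, clipping the outline — area = 456.11 mm²; (rotated 15° about Z; rotation is an isometry so areas/perimeters/island counts are preserved). Checking containment: the cross-section at z = 2.1 is a subset of the cross-section at z = 1.8.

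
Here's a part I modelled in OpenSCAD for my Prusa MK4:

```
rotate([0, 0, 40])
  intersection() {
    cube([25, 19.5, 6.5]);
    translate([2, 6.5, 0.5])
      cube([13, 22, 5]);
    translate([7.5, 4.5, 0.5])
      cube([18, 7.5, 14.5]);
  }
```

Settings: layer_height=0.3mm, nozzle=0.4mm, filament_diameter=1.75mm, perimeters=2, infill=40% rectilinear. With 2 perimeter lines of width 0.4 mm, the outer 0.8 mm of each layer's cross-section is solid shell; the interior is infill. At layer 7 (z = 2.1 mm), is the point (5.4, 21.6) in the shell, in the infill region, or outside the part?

At z = 2.1 mm: the cube is present — its section is the full 25×19.5 rectangle; the cube at (2, 6.5) is present — its section is the full 13×22 rectangle; the cube at (7.5, 4.5) is present — its section is the full 18×7.5 rectangle; Taking the intersection: the 13×22 cube at (2, 6.5) partially overlaps the 25×19.5 cube; clipping to the common part keeps 169.00 mm²; the 18×7.5 cube at (7.5, 4.5) partially overlaps the running intersection; clipping to the common part keeps 41.25 mm² — 1 connected region; (rotated 40° about Z; rotation is an isometry so areas/perimeters/island counts are preserved). Overall, the cross-section is a single solid region. Undo the 40° rotation: the query point maps to (18.021, 13.076) in the un-rotated model frame. The nearest boundary edge runs (7.50, 12.00)→(15.00, 12.00); distance from the point to it = 3.21 mm. The point is not inside any of the regions above, so it lies outside the cross-section (3.21 mm from the nearest boundary).

outside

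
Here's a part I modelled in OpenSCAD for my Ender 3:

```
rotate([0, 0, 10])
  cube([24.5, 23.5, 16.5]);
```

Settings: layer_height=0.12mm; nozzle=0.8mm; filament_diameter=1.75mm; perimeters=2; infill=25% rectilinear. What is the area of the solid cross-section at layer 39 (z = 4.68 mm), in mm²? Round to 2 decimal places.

At z = 4.68 mm: the cube (footprint 24.5×23.5) is included at this height (area 575.75 mm²); (rotated 10° about Z; rotation is an isometry so areas/perimeters/island counts are preserved). Overall, the cross-section is a single solid region. Net area = 575.75 mm².

575.75 mm²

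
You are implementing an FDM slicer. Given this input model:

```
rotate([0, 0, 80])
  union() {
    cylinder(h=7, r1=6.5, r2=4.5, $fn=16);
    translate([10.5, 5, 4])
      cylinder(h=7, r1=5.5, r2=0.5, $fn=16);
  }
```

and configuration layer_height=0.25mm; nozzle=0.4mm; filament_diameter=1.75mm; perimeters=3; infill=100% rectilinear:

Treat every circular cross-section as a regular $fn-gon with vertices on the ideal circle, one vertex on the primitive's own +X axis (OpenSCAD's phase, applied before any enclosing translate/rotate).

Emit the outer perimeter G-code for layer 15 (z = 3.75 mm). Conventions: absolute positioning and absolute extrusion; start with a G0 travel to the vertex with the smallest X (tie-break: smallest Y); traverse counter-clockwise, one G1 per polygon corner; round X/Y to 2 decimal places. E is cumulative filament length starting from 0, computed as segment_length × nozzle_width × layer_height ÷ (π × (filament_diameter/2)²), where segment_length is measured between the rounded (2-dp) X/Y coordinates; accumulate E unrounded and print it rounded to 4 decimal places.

G0 X-5.35 Y0.94 Z3.75
G1 X-5.30 Y-1.17 E0.0877
G1 X-4.45 Y-3.11 E0.1758
G1 X-2.92 Y-4.58 E0.2640
G1 X-0.94 Y-5.35 E0.3523
G1 X1.17 Y-5.30 E0.4401
G1 X3.11 Y-4.45 E0.5281
G1 X4.58 Y-2.92 E0.6164
G1 X5.35 Y-0.94 E0.7047
G1 X5.30 Y1.17 E0.7924
G1 X4.45 Y3.11 E0.8805
G1 X2.92 Y4.58 E0.9687
G1 X0.94 Y5.35 E1.0570
G1 X-1.17 Y5.30 E1.1448
G1 X-3.11 Y4.45 E1.2328
G1 X-4.58 Y2.92 E1.3210
G1 X-5.35 Y0.94 E1.4094

At z = 3.75 mm: the cone (r1=6.5→r2=4.5) has section circumradius 5.429 here — a regular 16-gon; the cone at (10.5, 5) is not intersected at this z (z outside [4, 11]); Taking the union: only the cone is present, so the union is just that shape — 1 connected region; (whole slice rotated 80° about Z — lengths, areas and connectivity unchanged). The outline is a single polygon with 16 vertices. Extrusion per mm of travel: 0.4 × 0.25 / (π × 0.875²) = 0.041575. Accumulating E over each segment gives final E = 1.4094.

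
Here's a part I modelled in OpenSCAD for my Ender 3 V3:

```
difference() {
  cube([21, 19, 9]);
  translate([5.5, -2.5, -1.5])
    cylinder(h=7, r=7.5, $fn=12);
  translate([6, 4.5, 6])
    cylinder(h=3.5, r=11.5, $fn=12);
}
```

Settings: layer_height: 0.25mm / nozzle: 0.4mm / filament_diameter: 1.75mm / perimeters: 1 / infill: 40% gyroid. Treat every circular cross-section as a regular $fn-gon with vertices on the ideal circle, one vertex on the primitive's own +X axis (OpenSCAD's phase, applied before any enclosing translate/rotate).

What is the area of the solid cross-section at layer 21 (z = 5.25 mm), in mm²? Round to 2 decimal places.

352.40 mm²

At z = 5.25 mm: the cube (footprint 21×19) is included at this height (area 399.00 mm²); the cylinder at (5.5, -2.5): section is a regular 12-gon, circumradius r=7.5 (area = (12/2)·7.500²·sin(360°/12) = 168.75 mm²); the cylinder at (6, 4.5) does not reach this height (z outside [6, 9.5]); Taking the first minus the rest: starting from the 21×19 cube (399.00 mm²), the r=7.5 cylinder at (5.5, -2.5) partially overlaps it — only the 46.60 mm² overlap (of its 168.75 mm²) is removed, clipping the outline — area = 352.40 mm². Overall, the cross-section is a single solid region. Net area = 352.40 mm².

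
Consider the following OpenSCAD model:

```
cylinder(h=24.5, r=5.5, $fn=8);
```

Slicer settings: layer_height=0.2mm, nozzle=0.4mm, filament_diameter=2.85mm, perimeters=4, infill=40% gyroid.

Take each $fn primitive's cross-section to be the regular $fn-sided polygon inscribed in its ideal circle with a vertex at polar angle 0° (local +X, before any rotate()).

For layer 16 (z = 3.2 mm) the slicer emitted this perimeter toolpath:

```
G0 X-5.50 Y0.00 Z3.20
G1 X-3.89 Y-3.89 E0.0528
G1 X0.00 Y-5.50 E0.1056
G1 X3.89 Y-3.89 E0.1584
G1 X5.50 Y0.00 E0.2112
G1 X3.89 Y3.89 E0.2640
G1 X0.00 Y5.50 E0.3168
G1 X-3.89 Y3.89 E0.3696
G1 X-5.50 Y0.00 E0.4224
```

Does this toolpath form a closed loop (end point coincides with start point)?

yes

Start point (G0): (-5.50, 0.00). End point (last G1): the path returns to the start — closed.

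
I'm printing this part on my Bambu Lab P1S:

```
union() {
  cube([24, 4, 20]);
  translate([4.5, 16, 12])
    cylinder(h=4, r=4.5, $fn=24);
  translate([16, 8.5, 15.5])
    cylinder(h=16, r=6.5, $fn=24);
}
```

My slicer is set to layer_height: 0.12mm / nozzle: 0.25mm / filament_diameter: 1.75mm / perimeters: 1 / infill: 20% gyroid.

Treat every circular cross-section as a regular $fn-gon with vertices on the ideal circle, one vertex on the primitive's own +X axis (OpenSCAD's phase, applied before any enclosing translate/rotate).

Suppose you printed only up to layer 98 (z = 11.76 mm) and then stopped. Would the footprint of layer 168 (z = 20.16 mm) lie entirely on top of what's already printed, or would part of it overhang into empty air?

part overhangs

Compare the two slices. At z = 11.76: the cube is present — its section is the full 24×4 rectangle (area 96.00 mm²); the cylinder at (4.5, 16) is not intersected at this z (z outside [12, 16]); the cylinder at (16, 8.5) is not intersected at this z (z outside [15.5, 31.5]); Taking the union: only the 24×4 cube is present, so the union is just that shape — area = 96.00 mm². At z = 20.16: the cube is not intersected at this z (z outside [0, 20]); the cylinder at (4.5, 16) does not reach this height (z outside [12, 16]); the r=6.5 cylinder at (16, 8.5) gives a regular 24-gon of circumradius 6.5 (constant along its height) (area = (24/2)·6.500²·sin(360°/24) = 131.22 mm²); Taking the union: only the r=6.5 cylinder at (16, 8.5) is present, so the union is just that shape — area = 131.22 mm². Checking containment: at z = 20.16 the cross-section extends beyond the z = 11.76 cross-section by about 118.65 mm².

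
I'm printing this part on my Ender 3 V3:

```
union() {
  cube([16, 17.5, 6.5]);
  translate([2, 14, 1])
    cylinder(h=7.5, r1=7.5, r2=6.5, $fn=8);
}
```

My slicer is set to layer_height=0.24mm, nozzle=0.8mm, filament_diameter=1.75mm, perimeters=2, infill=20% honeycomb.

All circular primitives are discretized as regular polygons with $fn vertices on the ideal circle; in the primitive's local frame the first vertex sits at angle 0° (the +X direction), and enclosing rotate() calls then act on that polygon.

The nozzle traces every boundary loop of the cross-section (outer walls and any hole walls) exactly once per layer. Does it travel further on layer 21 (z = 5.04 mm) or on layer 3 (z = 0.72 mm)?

layer 21 (z = 5.04 mm)

Layer 21 (z = 5.04): the cube is present — its section is the full 16×17.5 rectangle (perimeter 67.00 mm); the cone at (2, 14) contributes a regular 8-gon of circumradius 6.961 (interpolated between r1=7.5 and r2=6.5 at t=0.539) (perimeter = 2·8·6.961·sin(180°/8) = 42.62 mm); Combining (union): the regions partially overlap (shared area 76.19 mm²), so the edge portions inside another operand are dropped and the merged outline is re-measured after clipping — boundary = 75.87 mm. So its perimeter = 75.87 mm. Layer 3 (z = 0.72): the cube is present — its section is the full 16×17.5 rectangle (perimeter 67.00 mm); the cone at (2, 14) is absent (z outside [1, 8.5]); Combining (union): only the 16×17.5 cube is present, so the union is just that shape — boundary = 67.00 mm. So its perimeter = 67.00 mm. Layer 21 is larger (75.87 vs 67.00 mm).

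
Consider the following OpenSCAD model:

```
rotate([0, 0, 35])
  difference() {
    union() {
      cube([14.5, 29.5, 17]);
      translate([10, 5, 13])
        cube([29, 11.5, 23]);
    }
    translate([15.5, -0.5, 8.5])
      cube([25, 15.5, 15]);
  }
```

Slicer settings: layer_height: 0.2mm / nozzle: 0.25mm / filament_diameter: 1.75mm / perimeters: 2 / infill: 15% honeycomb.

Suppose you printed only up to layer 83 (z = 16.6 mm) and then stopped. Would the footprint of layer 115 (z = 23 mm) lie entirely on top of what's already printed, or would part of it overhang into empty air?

Compare the two slices. At z = 16.6: the cube is present — its section is the full 14.5×29.5 rectangle (area 427.75 mm²); the cube at (10, 5) is present — its section is the full 29×11.5 rectangle (area 333.50 mm²); Combining (union): the regions partially overlap — summed areas 761.25 mm² minus the doubly-counted overlap 51.75 mm² gives 709.50 mm² — area = 709.50 mm²; the 25×15.5 cube at (15.5, -0.5) contributes its full rectangle (area 387.50 mm²); Subtracting the remaining from the first: starting from the result so far (709.50 mm²), the 25×15.5 cube at (15.5, -0.5) partially overlaps it — only the 235.00 mm² overlap (of its 387.50 mm²) is removed, clipping the outline — area = 474.50 mm²; (whole slice rotated 35° about Z — lengths, areas and connectivity unchanged). At z = 23: the cube does not reach this height (z outside [0, 17]); the cube at (10, 5) (footprint 29×11.5) is included at this height (area 333.50 mm²); Combining (union): only the 29×11.5 cube at (10, 5) is present, so the union is just that shape — area = 333.50 mm²; the cube at (15.5, -0.5) is present — its section is the full 25×15.5 rectangle (area 387.50 mm²); After the difference (first − rest): starting from the result so far (333.50 mm²), the 25×15.5 cube at (15.5, -0.5) partially overlaps it — only the 235.00 mm² overlap (of its 387.50 mm²) is removed, clipping the outline — area = 98.50 mm²; (rotated 35° about Z; rotation is an isometry so areas/perimeters/island counts are preserved). Checking containment: the cross-section at z = 23 is a subset of the cross-section at z = 16.6.

entirely on top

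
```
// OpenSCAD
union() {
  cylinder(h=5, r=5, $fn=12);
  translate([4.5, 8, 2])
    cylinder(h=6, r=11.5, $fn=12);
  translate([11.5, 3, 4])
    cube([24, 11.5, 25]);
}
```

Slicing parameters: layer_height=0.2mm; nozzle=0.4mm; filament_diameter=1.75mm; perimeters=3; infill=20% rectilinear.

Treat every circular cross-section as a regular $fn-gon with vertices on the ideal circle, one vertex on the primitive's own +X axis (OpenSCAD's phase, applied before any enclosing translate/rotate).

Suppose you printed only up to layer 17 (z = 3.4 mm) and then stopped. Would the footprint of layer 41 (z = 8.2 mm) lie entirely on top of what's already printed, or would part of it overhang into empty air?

Compare the two slices. At z = 3.4: the r=5 cylinder contributes a regular 12-gon of circumradius 5 (area = (12/2)·5.000²·sin(360°/12) = 75.00 mm²); the r=11.5 cylinder at (4.5, 8) contributes a regular 12-gon of circumradius 11.5 (area = (12/2)·11.500²·sin(360°/12) = 396.75 mm²); the cube at (11.5, 3) is not intersected at this z (z outside [4, 29]); Taking the union: the regions partially overlap — summed areas 471.75 mm² minus the doubly-counted overlap 53.74 mm² gives 418.01 mm² — area = 418.01 mm². At z = 8.2: the cylinder is absent (z outside [0, 5]); the cylinder at (4.5, 8) does not reach this height (z outside [2, 8]); the cube at (11.5, 3) (footprint 24×11.5) is included at this height (area 276.00 mm²); Combining (union): only the 24×11.5 cube at (11.5, 3) is present, so the union is just that shape — area = 276.00 mm². Checking containment: at z = 8.2 the cross-section extends beyond the z = 3.4 cross-section by about 233.47 mm².

part overhangs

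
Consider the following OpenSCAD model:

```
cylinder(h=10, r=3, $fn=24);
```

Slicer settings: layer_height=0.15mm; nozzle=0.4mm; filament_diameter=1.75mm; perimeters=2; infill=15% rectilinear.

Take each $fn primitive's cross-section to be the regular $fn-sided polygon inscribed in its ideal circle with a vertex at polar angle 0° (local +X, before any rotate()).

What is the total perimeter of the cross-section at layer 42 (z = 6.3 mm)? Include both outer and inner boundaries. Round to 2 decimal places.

At z = 6.3 mm: the r=3 cylinder contributes a regular 24-gon of circumradius 3 (perimeter = 2·24·3.000·sin(180°/24) = 18.80 mm). Overall, the cross-section is a single solid region. Total boundary length (outer) = 18.80 mm.

18.80 mm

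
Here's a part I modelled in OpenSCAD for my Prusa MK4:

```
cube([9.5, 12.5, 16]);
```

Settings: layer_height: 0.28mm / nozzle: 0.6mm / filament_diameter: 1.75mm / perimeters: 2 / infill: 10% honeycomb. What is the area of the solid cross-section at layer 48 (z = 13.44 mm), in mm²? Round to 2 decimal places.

At z = 13.44 mm: the cube is present — its section is the full 9.5×12.5 rectangle (area 118.75 mm²). Overall, the cross-section is a single solid region. Net area = 118.75 mm².

118.75 mm²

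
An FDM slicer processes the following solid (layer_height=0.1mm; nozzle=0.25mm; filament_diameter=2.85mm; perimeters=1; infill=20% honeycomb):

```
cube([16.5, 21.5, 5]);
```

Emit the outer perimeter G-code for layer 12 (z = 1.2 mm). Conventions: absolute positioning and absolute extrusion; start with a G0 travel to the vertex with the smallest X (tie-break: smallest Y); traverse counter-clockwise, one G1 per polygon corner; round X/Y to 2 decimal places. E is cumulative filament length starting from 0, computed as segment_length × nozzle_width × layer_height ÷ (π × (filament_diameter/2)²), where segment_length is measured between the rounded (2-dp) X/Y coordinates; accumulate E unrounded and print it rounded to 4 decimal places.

At z = 1.2 mm: the 16.5×21.5 cube contributes its full rectangle. The outline is a single polygon with 4 vertices. Extrusion per mm of travel: 0.25 × 0.1 / (π × 1.425²) = 0.003919. Accumulating E over each segment gives final E = 0.2978.

G0 X0.00 Y0.00 Z1.20
G1 X16.50 Y0.00 E0.0647
G1 X16.50 Y21.50 E0.1489
G1 X0.00 Y21.50 E0.2136
G1 X0.00 Y0.00 E0.2978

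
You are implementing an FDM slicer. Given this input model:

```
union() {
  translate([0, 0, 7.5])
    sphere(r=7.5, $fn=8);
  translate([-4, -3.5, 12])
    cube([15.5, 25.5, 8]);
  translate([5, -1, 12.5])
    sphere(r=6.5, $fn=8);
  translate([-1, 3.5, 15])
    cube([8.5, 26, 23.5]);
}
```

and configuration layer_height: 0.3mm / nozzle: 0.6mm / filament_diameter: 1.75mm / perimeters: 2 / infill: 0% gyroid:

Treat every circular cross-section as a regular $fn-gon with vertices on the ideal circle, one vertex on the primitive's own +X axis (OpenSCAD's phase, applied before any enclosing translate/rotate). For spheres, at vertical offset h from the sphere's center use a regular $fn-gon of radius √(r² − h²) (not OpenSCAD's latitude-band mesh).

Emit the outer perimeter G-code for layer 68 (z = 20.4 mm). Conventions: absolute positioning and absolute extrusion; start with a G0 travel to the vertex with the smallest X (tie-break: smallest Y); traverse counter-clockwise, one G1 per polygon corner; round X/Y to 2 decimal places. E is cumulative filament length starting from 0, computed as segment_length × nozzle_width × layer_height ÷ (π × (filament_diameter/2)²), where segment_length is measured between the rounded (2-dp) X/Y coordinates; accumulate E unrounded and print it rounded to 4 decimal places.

G0 X-1.00 Y3.50 Z20.40
G1 X7.50 Y3.50 E0.6361
G1 X7.50 Y29.50 E2.5818
G1 X-1.00 Y29.50 E3.2179
G1 X-1.00 Y3.50 E5.1636

At z = 20.4 mm: the sphere does not reach this height (|z−center|=12.900 > r=7.5); the cube at (-4, -3.5) is not intersected at this z (z outside [12, 20]); the sphere at (5, -1) is not intersected at this z (|z−center|=7.900 > r=6.5); the 8.5×26 cube at (-1, 3.5) contributes its full rectangle; Taking the union: only the 8.5×26 cube at (-1, 3.5) is present, so the union is just that shape — 1 connected region. The outline is a single polygon with 4 vertices. Extrusion per mm of travel: 0.6 × 0.3 / (π × 0.875²) = 0.074835. Accumulating E over each segment gives final E = 5.1636.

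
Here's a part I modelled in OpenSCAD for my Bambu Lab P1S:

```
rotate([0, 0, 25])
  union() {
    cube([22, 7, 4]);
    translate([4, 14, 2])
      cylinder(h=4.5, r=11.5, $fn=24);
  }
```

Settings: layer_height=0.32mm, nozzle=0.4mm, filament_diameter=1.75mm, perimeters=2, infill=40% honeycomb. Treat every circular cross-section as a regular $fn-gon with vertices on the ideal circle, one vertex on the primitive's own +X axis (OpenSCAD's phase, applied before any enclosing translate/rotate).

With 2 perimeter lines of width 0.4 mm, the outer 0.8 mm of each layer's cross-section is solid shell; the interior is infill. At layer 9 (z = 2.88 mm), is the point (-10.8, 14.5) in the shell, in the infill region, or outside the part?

infill

At z = 2.88 mm: the cube is present — its section is the full 22×7 rectangle; the r=11.5 cylinder at (4, 14) gives a regular 24-gon of circumradius 11.5 (constant along its height); Taking the union: the regions partially overlap (shared area 44.77 mm²), so overlapping operands fuse into one piece — 1 connected region; (rotated 25° about Z; rotation is an isometry so areas/perimeters/island counts are preserved). Overall, the cross-section is a single solid region. Undo the 25° rotation: the query point maps to (-3.660, 17.706) in the un-rotated model frame. The nearest boundary edge runs (-7.11, 16.98)→(-5.96, 19.75); distance from the point to it = 2.91 mm. The point is inside the cross-section and 2.91 mm from the nearest boundary — more than the 0.8 mm shell width (2 × 0.4), so it's in the infill interior.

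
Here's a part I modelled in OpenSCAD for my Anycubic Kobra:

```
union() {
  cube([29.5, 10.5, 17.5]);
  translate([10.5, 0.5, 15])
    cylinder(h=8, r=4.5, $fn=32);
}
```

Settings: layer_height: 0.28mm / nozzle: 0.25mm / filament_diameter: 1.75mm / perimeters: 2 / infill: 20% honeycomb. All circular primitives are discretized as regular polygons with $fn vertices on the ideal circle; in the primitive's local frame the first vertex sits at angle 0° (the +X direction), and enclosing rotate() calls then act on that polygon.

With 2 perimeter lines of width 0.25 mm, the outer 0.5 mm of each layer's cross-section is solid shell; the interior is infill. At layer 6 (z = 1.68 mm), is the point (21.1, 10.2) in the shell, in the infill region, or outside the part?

At z = 1.68 mm: the cube (footprint 29.5×10.5) is included at this height; the cylinder at (10.5, 0.5) is not intersected at this z (z outside [15, 23]); Taking the union: only the 29.5×10.5 cube is present, so the union is just that shape — 1 connected region. Overall, the cross-section is a single solid region. The nearest boundary edge runs (29.50, 10.50)→(0.00, 10.50); distance from the point to it = 0.30 mm. The point is inside the cross-section, 0.30 mm from the nearest boundary — within the 0.5 mm shell band (2 × 0.25).

shell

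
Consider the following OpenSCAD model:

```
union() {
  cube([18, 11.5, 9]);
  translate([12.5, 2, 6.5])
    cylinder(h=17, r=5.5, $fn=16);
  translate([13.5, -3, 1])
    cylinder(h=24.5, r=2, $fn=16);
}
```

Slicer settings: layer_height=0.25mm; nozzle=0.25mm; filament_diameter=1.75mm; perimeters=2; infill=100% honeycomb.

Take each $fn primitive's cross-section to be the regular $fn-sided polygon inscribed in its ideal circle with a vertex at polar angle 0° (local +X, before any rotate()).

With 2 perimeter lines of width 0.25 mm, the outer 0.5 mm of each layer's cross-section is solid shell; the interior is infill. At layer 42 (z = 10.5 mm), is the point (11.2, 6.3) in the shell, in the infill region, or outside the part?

At z = 10.5 mm: the cube does not reach this height (z outside [0, 9]); the r=5.5 cylinder at (12.5, 2) contributes a regular 16-gon of circumradius 5.5; the r=2 cylinder at (13.5, -3) gives a regular 16-gon of circumradius 2 (constant along its height); Merging all regions: the regions partially overlap (shared area 6.95 mm²), so overlapping operands fuse into one piece — 1 connected region. Overall, the cross-section is a single solid region. The nearest boundary edge runs (10.40, 7.08)→(12.50, 7.50); distance from the point to it = 0.92 mm. The point is inside the cross-section and 0.92 mm from the nearest boundary — more than the 0.5 mm shell width (2 × 0.25), so it's in the infill interior.

infill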